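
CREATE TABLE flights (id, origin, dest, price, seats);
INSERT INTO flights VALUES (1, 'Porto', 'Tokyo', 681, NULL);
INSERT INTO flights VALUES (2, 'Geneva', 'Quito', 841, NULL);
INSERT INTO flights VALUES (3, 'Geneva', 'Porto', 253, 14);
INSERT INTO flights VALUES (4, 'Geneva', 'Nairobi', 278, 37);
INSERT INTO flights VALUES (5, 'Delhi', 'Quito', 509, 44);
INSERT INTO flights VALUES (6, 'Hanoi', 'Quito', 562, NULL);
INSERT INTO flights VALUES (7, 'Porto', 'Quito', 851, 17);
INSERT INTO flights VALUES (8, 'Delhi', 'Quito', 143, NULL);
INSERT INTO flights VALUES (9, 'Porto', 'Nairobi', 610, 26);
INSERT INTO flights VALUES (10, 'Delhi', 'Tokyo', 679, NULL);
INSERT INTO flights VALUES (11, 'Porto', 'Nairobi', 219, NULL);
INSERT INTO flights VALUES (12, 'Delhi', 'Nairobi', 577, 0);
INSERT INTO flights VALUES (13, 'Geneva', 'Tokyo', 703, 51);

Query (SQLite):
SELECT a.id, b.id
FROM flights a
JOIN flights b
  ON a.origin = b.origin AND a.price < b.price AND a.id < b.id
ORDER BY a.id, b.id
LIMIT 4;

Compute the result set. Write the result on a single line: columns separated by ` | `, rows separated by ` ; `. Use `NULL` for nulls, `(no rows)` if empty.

Pairs (a,b) with same origin, a.price < b.price, a.id < b.id.
origin groups: Delhi:{5,8,10,12} Geneva:{2,3,4,13} Hanoi:{6} Porto:{1,7,9,11}
Ordered by (a.id, b.id); first 4.

1 | 7 ; 3 | 4 ; 3 | 13 ; 4 | 13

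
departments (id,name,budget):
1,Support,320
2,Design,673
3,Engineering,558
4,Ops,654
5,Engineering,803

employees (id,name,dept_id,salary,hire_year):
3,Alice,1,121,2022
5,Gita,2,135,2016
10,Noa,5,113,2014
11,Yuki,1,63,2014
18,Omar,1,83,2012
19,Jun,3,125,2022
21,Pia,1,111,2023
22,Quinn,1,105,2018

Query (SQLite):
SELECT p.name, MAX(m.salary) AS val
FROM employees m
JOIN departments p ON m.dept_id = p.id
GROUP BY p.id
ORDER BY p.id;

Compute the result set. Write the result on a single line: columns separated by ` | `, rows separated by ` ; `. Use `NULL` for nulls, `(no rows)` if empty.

Support | 121 ; Design | 135 ; Engineering | 125 ; Engineering | 113

Join each employees row to its departments via dept_id.
Group joined rows by departments.id; compute MAX(m.salary) per group.
  1: ids {3, 11, 18, 21, 22} → MAX(m.salary)=121
  2: ids {5} → MAX(m.salary)=135
  3: ids {19} → MAX(m.salary)=125
  5: ids {10} → MAX(m.salary)=113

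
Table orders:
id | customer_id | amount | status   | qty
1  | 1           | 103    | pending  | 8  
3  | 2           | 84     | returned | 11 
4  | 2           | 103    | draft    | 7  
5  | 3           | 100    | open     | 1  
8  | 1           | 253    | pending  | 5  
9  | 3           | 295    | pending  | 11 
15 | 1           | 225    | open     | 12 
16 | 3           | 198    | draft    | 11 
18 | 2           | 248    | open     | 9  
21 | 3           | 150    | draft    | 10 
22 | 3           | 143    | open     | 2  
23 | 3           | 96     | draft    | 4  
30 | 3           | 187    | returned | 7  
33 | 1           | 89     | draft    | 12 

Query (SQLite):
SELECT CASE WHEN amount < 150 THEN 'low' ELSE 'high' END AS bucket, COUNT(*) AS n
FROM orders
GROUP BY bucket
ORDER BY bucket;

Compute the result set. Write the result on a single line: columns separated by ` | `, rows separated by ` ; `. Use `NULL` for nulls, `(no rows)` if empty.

high | 7 ; low | 7

Bucket rows by amount < 150 → 'low' else 'high'; count each bucket.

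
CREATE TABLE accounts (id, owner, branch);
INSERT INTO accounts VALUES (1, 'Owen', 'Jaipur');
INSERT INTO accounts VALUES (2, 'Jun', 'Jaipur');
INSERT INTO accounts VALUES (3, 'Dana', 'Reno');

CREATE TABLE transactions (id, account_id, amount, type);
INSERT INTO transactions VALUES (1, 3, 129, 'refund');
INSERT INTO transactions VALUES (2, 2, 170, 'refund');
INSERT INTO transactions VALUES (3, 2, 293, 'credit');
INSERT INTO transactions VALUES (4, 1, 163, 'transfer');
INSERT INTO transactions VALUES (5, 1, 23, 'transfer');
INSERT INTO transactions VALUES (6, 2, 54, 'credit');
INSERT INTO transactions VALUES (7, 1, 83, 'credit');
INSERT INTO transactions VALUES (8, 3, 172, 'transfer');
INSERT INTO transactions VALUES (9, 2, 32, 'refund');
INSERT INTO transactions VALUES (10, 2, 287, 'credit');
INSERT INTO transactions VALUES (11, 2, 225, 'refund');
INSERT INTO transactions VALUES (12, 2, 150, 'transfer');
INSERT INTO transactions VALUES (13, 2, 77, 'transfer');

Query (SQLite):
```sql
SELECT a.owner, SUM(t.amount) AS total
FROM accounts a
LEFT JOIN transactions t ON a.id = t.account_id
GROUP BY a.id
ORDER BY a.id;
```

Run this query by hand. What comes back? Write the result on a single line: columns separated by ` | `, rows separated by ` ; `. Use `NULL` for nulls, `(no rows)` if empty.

LEFT JOIN keeps every accounts row; unmatched ones get NULL for transactions columns.
Group by accounts.id and compute SUM(t.amount). SUM over an all-NULL group is NULL.
  1: ids {4, 5, 7} → SUM(t.amount)=269
  2: ids {2, 3, 6, 9, 10, 11, 12, 13} → SUM(t.amount)=1288
  3: ids {1, 8} → SUM(t.amount)=301

Owen | 269 ; Jun | 1288 ; Dana | 301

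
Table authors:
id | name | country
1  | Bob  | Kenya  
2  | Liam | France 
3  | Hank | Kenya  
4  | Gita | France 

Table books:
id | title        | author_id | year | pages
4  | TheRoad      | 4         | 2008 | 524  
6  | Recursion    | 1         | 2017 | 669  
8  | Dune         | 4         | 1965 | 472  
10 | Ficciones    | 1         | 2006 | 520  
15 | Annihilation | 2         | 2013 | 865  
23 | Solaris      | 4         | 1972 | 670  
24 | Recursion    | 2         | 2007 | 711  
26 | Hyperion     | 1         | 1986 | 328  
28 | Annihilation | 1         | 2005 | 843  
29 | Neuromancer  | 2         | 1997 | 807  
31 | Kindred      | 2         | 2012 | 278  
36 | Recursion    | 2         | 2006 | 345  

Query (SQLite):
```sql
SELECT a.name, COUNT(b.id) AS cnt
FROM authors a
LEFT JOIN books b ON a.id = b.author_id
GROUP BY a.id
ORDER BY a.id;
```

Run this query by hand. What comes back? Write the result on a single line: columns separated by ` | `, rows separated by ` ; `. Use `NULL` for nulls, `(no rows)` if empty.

LEFT JOIN keeps every authors row; unmatched ones get NULL for books columns.
Group by authors.id and compute COUNT(b.id). COUNT(col) of an all-NULL group is 0.
  1: ids {6, 10, 26, 28} → COUNT(b.id)=4
  2: ids {15, 24, 29, 31, 36} → COUNT(b.id)=5
  3: ids {—} → COUNT(b.id)=0
  4: ids {4, 8, 23} → COUNT(b.id)=3

Bob | 4 ; Liam | 5 ; Hank | 0 ; Gita | 3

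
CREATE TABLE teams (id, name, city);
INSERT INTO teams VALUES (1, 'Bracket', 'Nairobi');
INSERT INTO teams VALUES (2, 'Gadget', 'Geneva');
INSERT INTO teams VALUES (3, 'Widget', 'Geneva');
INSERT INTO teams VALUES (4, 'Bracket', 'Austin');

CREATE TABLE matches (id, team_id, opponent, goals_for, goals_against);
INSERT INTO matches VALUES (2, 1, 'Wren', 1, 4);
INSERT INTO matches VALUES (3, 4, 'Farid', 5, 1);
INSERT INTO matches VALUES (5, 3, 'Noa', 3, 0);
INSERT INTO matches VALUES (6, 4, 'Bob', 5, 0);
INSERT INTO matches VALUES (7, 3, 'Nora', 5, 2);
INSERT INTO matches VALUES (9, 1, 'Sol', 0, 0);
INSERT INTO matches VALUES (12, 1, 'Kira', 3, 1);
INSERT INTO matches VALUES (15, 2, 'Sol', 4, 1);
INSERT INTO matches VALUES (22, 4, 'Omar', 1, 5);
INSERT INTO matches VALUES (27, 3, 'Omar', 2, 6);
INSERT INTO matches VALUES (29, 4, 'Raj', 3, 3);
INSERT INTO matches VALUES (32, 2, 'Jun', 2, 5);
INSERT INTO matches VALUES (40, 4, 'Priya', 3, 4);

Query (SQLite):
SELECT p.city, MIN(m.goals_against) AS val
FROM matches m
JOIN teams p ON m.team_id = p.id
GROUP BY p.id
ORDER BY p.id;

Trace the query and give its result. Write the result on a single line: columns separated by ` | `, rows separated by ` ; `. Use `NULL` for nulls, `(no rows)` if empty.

Nairobi | 0 ; Geneva | 1 ; Geneva | 0 ; Austin | 0

Join each matches row to its teams via team_id.
Group joined rows by teams.id; compute MIN(m.goals_against) per group.
  1: ids {2, 9, 12} → MIN(m.goals_against)=0
  2: ids {15, 32} → MIN(m.goals_against)=1
  3: ids {5, 7, 27} → MIN(m.goals_against)=0
  4: ids {3, 6, 22, 29, 40} → MIN(m.goals_against)=0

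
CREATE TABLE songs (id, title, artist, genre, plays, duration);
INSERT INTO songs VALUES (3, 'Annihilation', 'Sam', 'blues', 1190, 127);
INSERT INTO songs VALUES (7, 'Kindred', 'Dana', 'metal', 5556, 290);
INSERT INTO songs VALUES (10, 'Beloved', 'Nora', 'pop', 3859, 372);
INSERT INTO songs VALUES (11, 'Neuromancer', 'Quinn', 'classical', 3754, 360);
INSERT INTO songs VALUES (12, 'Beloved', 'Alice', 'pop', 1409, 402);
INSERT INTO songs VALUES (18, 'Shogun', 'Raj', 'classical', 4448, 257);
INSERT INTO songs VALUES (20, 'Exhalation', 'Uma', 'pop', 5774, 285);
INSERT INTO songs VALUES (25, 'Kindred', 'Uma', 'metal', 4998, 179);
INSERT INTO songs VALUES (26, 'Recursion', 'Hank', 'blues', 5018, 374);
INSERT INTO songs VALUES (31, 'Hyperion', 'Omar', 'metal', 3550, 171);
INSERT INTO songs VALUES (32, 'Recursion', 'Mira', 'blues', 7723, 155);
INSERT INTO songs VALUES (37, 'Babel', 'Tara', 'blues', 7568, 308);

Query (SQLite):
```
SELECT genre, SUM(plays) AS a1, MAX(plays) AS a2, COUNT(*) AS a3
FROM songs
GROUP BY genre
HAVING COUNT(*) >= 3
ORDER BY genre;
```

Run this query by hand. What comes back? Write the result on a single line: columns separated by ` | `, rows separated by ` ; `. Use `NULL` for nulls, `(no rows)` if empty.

Group songs by genre.
Per group compute: SUM(plays), MAX(plays), COUNT(*).
HAVING: drop groups with fewer than 3 rows.
  blues: ids {3, 26, 32, 37} → SUM(plays)=21499, MAX(plays)=7723, COUNT(*)=4
  classical: ids {11, 18} → SUM(plays)=8202, MAX(plays)=4448, COUNT(*)=2
  metal: ids {7, 25, 31} → SUM(plays)=14104, MAX(plays)=5556, COUNT(*)=3
  pop: ids {10, 12, 20} → SUM(plays)=11042, MAX(plays)=5774, COUNT(*)=3

blues | 21499 | 7723 | 4 ; metal | 14104 | 5556 | 3 ; pop | 11042 | 5774 | 3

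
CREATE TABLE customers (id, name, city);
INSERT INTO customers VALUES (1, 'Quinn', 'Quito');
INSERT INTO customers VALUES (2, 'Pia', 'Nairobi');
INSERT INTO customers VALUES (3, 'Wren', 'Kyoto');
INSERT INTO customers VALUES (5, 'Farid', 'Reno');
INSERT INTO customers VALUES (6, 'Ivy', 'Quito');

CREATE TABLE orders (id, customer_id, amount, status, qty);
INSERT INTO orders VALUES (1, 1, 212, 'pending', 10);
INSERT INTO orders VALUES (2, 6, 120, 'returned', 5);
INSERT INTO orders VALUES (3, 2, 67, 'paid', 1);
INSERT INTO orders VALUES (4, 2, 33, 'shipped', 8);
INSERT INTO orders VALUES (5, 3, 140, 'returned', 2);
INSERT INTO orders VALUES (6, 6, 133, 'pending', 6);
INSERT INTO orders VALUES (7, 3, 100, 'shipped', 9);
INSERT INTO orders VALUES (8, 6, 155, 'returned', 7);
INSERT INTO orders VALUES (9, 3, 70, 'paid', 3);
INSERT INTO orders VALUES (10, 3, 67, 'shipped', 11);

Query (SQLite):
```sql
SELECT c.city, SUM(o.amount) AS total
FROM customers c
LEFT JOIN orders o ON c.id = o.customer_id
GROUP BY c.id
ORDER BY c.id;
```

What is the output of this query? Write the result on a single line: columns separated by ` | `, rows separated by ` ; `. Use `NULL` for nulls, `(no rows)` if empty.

Quito | 212 ; Nairobi | 100 ; Kyoto | 377 ; Reno | NULL ; Quito | 408

LEFT JOIN keeps every customers row; unmatched ones get NULL for orders columns.
Group by customers.id and compute SUM(o.amount). SUM over an all-NULL group is NULL.
  1: ids {1} → SUM(o.amount)=212
  2: ids {3, 4} → SUM(o.amount)=100
  3: ids {5, 7, 9, 10} → SUM(o.amount)=377
  5: ids {—} → SUM(o.amount)=NULL
  6: ids {2, 6, 8} → SUM(o.amount)=408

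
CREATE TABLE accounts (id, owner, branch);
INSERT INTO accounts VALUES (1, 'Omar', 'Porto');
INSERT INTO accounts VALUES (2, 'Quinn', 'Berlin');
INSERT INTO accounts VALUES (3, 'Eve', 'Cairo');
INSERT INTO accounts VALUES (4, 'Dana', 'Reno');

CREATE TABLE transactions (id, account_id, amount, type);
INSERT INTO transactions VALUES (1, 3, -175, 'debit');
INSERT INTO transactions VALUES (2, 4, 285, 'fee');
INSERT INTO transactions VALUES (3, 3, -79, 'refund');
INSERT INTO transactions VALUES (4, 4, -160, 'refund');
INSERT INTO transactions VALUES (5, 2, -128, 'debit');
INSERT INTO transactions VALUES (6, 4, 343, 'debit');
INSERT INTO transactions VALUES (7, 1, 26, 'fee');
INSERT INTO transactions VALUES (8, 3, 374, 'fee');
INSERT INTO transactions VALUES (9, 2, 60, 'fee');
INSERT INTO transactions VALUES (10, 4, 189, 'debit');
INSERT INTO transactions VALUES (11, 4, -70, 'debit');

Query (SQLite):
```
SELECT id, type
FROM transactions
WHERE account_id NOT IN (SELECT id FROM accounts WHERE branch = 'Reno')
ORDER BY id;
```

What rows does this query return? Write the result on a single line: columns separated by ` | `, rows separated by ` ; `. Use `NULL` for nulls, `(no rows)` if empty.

Inner query: accounts.id where branch = 'Reno'.
Outer: keep transactions rows whose account_id is not in that set.
Inner query → {4}

1 | debit ; 3 | refund ; 5 | debit ; 7 | fee ; 8 | fee ; 9 | fee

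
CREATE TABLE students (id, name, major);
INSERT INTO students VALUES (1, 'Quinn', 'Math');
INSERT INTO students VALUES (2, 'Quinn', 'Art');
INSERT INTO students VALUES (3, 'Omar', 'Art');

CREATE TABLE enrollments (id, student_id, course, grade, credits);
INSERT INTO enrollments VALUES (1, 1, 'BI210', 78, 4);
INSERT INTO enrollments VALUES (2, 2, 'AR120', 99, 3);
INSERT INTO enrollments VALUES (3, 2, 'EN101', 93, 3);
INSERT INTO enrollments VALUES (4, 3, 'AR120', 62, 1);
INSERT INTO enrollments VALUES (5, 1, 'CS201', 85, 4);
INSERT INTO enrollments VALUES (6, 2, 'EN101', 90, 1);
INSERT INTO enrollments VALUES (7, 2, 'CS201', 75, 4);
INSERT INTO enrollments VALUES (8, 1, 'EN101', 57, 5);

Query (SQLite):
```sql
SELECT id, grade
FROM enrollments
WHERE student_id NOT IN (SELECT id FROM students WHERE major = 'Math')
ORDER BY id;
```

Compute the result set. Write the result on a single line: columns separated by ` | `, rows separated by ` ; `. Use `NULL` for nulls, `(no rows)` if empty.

2 | 99 ; 3 | 93 ; 4 | 62 ; 6 | 90 ; 7 | 75

Inner query: students.id where major = 'Math'.
Outer: keep enrollments rows whose student_id is not in that set.
Inner query → {1}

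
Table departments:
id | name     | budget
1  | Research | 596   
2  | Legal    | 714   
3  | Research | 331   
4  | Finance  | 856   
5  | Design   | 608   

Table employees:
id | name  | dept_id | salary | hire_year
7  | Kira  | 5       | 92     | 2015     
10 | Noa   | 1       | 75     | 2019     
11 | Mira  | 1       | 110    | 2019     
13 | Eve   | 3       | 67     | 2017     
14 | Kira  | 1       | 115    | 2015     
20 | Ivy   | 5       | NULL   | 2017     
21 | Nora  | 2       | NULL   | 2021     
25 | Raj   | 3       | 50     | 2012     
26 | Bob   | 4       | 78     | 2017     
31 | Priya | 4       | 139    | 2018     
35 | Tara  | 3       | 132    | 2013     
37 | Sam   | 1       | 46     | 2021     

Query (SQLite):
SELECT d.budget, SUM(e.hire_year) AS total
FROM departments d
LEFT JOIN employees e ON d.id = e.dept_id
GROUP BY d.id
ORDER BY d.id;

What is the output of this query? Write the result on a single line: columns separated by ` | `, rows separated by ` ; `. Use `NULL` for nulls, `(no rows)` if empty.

596 | 8074 ; 714 | 2021 ; 331 | 6042 ; 856 | 4035 ; 608 | 4032

LEFT JOIN keeps every departments row; unmatched ones get NULL for employees columns.
Group by departments.id and compute SUM(e.hire_year). SUM over an all-NULL group is NULL.
  1: ids {10, 11, 14, 37} → SUM(e.hire_year)=8074
  2: ids {21} → SUM(e.hire_year)=2021
  3: ids {13, 25, 35} → SUM(e.hire_year)=6042
  4: ids {26, 31} → SUM(e.hire_year)=4035
  5: ids {7, 20} → SUM(e.hire_year)=4032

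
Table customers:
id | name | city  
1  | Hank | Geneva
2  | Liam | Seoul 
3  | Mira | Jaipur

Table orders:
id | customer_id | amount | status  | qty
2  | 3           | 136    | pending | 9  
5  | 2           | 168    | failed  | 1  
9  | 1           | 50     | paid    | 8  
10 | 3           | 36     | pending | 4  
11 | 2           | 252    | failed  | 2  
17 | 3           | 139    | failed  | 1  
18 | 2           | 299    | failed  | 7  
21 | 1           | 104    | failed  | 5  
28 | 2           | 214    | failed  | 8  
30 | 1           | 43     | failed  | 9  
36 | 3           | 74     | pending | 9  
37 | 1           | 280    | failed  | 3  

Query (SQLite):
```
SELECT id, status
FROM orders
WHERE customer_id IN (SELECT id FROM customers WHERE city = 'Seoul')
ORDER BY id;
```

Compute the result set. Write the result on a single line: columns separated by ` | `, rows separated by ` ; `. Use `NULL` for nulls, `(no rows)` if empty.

Inner query: customers.id where city = 'Seoul'.
Outer: keep orders rows whose customer_id is in that set.
Inner query → {2}

5 | failed ; 11 | failed ; 18 | failed ; 28 | failed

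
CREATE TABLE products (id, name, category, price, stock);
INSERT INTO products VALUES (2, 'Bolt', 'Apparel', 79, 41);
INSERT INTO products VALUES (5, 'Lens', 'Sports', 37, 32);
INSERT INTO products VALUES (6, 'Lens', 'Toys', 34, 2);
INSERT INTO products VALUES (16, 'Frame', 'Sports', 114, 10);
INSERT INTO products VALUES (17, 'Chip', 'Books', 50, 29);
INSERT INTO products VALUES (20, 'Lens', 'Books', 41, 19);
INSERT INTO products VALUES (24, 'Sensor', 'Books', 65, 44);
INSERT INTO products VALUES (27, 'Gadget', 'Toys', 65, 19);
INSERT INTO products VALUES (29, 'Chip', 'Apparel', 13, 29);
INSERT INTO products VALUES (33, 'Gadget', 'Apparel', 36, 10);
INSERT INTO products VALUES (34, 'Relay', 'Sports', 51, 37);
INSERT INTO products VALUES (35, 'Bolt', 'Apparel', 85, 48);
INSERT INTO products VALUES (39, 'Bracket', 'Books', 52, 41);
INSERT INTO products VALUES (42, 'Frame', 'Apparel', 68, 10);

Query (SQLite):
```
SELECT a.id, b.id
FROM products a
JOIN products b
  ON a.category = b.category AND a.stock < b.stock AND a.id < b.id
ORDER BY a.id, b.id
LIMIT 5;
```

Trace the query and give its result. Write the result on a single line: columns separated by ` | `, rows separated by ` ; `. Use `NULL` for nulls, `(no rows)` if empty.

2 | 35 ; 5 | 34 ; 6 | 27 ; 16 | 34 ; 17 | 24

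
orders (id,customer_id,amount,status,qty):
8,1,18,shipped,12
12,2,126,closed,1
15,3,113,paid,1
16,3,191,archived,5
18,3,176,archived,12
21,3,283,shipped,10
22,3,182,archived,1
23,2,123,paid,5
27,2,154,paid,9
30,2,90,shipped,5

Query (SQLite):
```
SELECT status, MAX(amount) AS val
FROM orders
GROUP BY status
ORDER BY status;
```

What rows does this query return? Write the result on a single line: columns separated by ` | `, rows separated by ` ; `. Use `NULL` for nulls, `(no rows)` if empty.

Partition orders by status; compute MAX(amount) within each group.
  archived: ids {16, 18, 22} → MAX(amount)=191
  closed: ids {12} → MAX(amount)=126
  paid: ids {15, 23, 27} → MAX(amount)=154
  shipped: ids {8, 21, 30} → MAX(amount)=283

archived | 191 ; closed | 126 ; paid | 154 ; shipped | 283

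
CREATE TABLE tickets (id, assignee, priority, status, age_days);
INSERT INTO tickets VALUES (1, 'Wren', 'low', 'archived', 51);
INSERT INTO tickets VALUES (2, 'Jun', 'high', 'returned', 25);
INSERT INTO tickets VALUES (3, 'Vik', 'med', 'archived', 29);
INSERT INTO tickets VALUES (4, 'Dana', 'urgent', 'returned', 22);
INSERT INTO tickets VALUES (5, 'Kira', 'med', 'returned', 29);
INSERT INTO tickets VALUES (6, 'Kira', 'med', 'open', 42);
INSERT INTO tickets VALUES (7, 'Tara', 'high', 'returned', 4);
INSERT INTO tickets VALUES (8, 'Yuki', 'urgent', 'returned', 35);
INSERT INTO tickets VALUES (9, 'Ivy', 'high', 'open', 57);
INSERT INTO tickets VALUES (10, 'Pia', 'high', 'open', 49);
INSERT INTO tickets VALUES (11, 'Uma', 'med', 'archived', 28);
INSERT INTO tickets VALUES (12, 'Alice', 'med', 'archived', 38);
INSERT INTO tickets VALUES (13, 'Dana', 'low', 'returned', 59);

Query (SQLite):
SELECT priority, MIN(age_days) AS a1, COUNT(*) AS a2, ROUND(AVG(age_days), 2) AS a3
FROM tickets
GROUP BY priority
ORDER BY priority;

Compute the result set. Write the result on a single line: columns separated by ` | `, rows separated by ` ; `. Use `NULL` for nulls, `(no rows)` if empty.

high | 4 | 4 | 33.75 ; low | 51 | 2 | 55 ; med | 28 | 5 | 33.2 ; urgent | 22 | 2 | 28.5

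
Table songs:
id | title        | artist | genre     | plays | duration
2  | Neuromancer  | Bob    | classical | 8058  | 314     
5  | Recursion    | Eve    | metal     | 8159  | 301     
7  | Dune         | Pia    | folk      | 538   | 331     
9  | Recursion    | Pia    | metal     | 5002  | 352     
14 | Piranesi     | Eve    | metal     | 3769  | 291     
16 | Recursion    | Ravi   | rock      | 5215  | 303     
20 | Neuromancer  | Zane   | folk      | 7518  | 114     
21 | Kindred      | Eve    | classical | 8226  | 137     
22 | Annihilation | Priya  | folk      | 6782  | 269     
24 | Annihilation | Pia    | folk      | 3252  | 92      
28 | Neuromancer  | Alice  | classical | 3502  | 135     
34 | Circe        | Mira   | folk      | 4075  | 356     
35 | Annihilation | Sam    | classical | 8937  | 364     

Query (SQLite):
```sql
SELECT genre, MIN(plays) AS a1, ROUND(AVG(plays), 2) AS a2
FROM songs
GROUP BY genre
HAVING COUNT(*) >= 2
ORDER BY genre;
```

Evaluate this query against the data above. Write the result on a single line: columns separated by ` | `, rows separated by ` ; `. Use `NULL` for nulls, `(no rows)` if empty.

classical | 3502 | 7180.75 ; folk | 538 | 4433 ; metal | 3769 | 5643.33

Group songs by genre.
Per group compute: MIN(plays), ROUND(AVG(plays), 2).
HAVING: drop groups with fewer than 2 rows.
  classical: ids {2, 21, 28, 35} → MIN(plays)=3502, ROUND(AVG(plays), 2)=7180.75
  folk: ids {7, 20, 22, 24, 34} → MIN(plays)=538, ROUND(AVG(plays), 2)=4433
  metal: ids {5, 9, 14} → MIN(plays)=3769, ROUND(AVG(plays), 2)=5643.33
  rock: ids {16} → MIN(plays)=5215, ROUND(AVG(plays), 2)=5215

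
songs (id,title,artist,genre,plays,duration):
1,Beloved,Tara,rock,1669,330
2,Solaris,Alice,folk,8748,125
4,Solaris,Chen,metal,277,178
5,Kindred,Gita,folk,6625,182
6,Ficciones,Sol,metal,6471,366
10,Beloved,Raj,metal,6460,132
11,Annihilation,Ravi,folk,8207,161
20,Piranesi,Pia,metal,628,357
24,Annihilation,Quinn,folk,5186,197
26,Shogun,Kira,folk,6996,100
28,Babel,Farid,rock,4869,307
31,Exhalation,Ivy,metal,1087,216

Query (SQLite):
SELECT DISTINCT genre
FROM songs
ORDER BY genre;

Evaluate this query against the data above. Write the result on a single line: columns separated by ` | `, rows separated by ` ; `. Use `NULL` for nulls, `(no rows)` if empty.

Collect distinct genre values from songs.

folk ; metal ; rock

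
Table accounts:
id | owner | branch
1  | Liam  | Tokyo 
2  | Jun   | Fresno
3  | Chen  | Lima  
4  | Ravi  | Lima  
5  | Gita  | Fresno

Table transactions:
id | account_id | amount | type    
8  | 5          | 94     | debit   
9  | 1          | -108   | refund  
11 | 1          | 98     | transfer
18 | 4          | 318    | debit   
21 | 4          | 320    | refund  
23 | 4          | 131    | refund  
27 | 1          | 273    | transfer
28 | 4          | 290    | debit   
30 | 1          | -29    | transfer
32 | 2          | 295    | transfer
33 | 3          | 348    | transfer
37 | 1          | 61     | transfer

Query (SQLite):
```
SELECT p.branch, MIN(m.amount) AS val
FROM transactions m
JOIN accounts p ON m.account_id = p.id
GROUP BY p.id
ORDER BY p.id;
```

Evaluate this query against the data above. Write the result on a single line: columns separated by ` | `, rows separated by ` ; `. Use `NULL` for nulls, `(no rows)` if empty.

Tokyo | -108 ; Fresno | 295 ; Lima | 348 ; Lima | 131 ; Fresno | 94

Join each transactions row to its accounts via account_id.
Group joined rows by accounts.id; compute MIN(m.amount) per group.
  1: ids {9, 11, 27, 30, 37} → MIN(m.amount)=-108
  2: ids {32} → MIN(m.amount)=295
  3: ids {33} → MIN(m.amount)=348
  4: ids {18, 21, 23, 28} → MIN(m.amount)=131
  5: ids {8} → MIN(m.amount)=94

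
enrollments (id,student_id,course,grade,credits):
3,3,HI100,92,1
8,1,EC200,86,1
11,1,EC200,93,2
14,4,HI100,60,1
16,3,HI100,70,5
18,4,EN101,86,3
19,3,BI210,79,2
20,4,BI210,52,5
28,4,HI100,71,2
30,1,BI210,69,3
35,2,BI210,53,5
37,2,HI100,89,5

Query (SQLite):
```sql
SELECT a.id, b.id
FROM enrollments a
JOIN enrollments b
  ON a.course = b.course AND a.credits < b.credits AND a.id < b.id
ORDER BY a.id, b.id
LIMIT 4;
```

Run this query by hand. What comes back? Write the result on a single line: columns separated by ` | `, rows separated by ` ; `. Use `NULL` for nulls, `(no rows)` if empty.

3 | 16 ; 3 | 28 ; 3 | 37 ; 8 | 11

Pairs (a,b) with same course, a.credits < b.credits, a.id < b.id.
course groups: BI210:{19,20,30,35} EC200:{8,11} EN101:{18} HI100:{3,14,16,28,37}
Ordered by (a.id, b.id); first 4.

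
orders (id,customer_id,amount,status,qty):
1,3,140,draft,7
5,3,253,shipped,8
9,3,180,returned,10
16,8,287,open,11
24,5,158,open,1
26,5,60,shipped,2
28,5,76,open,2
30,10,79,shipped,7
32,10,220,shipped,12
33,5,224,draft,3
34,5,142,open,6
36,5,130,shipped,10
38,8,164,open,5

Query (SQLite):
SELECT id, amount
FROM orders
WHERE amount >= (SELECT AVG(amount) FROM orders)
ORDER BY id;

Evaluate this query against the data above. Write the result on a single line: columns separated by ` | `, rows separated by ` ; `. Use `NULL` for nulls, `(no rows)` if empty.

Scalar subquery: AVG(amount) over all orders rows = 162.538462 (≈; comparison uses full precision).
Keep rows where amount >= that value.

5 | 253 ; 9 | 180 ; 16 | 287 ; 32 | 220 ; 33 | 224 ; 38 | 164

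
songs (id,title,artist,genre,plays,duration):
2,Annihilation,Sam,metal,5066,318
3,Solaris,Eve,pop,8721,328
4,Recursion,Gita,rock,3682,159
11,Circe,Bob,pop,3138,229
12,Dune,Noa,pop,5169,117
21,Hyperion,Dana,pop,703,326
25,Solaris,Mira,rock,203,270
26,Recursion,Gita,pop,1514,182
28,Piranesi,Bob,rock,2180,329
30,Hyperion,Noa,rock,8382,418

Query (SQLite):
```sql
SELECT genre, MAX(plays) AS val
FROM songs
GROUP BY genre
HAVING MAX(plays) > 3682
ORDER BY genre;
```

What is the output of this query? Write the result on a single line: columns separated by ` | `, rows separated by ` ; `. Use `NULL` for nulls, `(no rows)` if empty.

Partition songs by genre; compute MAX(plays) within each group.
HAVING: keep groups where MAX(plays) > 3682.
  metal: ids {2} → MAX(plays)=5066
  pop: ids {3, 11, 12, 21, 26} → MAX(plays)=8721
  rock: ids {4, 25, 28, 30} → MAX(plays)=8382

metal | 5066 ; pop | 8721 ; rock | 8382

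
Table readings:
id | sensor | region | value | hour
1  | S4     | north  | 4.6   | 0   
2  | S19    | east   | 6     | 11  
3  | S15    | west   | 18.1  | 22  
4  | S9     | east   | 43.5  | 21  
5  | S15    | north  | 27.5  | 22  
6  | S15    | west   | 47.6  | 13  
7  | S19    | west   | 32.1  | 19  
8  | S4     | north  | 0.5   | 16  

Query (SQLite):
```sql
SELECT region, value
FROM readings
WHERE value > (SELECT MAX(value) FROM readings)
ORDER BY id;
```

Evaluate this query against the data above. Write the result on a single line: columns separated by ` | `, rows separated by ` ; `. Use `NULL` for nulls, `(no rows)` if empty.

(no rows)

Scalar subquery: MAX(value) over all readings rows = 47.6.
Keep rows where value > that value.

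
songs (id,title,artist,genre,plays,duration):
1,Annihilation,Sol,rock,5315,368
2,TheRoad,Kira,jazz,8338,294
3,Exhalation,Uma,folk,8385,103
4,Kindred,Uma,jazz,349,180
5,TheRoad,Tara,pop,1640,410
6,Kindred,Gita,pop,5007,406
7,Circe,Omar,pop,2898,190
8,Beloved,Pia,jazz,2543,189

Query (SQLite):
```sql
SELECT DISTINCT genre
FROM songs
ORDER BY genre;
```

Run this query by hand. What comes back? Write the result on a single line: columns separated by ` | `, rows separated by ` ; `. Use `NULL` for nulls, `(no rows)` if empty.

Collect distinct genre values from songs.

folk ; jazz ; pop ; rock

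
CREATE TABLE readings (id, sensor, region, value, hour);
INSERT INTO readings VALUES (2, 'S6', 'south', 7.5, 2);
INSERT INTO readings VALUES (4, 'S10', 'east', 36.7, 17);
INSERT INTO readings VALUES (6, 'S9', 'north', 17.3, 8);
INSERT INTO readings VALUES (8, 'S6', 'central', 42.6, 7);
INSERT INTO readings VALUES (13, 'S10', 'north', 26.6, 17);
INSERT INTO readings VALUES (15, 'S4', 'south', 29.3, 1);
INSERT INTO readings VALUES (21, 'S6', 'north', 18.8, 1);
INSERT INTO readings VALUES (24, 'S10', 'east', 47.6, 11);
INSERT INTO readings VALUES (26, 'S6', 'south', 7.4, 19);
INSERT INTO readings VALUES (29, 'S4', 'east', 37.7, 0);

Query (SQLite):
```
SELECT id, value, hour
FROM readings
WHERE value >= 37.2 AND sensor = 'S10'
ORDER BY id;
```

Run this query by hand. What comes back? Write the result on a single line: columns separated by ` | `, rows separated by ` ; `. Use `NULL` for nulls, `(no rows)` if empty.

24 | 47.6 | 11

value >= 37.2: ids {8, 24, 29}
sensor = 'S10': ids {4, 13, 24}
Combine with AND.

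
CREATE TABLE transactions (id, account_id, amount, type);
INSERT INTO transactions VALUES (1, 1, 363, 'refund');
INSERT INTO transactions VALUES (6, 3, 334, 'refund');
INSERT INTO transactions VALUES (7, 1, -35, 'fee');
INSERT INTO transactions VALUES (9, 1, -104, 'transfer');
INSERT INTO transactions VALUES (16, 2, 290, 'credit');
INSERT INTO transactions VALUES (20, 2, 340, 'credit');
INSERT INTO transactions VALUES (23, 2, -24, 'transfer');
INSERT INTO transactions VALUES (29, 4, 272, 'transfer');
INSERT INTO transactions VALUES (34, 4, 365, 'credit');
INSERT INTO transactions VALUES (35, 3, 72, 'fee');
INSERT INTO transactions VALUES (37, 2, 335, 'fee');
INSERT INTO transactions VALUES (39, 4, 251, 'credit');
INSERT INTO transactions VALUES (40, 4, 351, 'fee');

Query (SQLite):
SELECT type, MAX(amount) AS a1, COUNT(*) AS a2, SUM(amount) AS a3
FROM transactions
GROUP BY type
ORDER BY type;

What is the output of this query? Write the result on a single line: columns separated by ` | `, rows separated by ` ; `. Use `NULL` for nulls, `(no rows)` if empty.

Group transactions by type.
Per group compute: MAX(amount), COUNT(*), SUM(amount).
  credit: ids {16, 20, 34, 39} → MAX(amount)=365, COUNT(*)=4, SUM(amount)=1246
  fee: ids {7, 35, 37, 40} → MAX(amount)=351, COUNT(*)=4, SUM(amount)=723
  refund: ids {1, 6} → MAX(amount)=363, COUNT(*)=2, SUM(amount)=697
  transfer: ids {9, 23, 29} → MAX(amount)=272, COUNT(*)=3, SUM(amount)=144

credit | 365 | 4 | 1246 ; fee | 351 | 4 | 723 ; refund | 363 | 2 | 697 ; transfer | 272 | 3 | 144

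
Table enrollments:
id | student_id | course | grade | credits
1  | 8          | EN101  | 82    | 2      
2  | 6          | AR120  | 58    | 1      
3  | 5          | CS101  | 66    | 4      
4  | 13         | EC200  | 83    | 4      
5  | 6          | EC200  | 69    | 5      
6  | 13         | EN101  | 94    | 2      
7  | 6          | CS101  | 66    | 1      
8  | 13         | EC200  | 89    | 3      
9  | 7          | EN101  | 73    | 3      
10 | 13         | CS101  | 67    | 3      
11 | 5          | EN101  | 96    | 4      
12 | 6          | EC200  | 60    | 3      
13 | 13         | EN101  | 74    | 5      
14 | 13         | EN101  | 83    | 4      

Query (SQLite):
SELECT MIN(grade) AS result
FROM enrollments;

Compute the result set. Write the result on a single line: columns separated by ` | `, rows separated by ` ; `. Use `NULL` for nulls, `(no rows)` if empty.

58

All grade values: [82, 58, 66, 83, 69, 94, 66, 89, 73, 67, 96, 60, 74, 83].
MIN of non-NULL values = 58.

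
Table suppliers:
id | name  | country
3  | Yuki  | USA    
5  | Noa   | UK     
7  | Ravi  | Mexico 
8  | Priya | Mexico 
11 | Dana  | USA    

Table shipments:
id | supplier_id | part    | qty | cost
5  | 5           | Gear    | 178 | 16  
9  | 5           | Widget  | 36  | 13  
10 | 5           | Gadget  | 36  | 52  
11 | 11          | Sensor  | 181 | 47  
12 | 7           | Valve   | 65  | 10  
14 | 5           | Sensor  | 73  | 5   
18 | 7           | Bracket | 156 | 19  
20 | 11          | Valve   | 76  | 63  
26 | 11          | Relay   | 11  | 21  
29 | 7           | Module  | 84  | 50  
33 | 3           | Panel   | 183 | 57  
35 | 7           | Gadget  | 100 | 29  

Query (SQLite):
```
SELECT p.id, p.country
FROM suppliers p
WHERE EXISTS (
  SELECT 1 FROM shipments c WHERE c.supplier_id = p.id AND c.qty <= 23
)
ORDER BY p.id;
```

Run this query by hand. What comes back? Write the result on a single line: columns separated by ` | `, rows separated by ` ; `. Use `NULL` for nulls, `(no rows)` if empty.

For each suppliers row, check whether any shipments with matching supplier_id has qty <= 23.
Keep rows where that is true.

11 | USA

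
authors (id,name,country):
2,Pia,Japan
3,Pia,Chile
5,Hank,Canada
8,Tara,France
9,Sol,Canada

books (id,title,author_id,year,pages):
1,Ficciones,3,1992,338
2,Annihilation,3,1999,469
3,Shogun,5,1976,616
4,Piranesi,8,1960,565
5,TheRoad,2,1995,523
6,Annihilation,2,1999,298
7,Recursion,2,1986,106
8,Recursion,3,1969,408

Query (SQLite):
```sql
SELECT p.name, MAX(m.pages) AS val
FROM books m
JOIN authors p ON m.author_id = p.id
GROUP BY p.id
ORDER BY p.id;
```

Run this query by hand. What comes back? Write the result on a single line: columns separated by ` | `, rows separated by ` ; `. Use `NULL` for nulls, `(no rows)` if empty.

Join each books row to its authors via author_id.
Group joined rows by authors.id; compute MAX(m.pages) per group.
  2: ids {5, 6, 7} → MAX(m.pages)=523
  3: ids {1, 2, 8} → MAX(m.pages)=469
  5: ids {3} → MAX(m.pages)=616
  8: ids {4} → MAX(m.pages)=565

Pia | 523 ; Pia | 469 ; Hank | 616 ; Tara | 565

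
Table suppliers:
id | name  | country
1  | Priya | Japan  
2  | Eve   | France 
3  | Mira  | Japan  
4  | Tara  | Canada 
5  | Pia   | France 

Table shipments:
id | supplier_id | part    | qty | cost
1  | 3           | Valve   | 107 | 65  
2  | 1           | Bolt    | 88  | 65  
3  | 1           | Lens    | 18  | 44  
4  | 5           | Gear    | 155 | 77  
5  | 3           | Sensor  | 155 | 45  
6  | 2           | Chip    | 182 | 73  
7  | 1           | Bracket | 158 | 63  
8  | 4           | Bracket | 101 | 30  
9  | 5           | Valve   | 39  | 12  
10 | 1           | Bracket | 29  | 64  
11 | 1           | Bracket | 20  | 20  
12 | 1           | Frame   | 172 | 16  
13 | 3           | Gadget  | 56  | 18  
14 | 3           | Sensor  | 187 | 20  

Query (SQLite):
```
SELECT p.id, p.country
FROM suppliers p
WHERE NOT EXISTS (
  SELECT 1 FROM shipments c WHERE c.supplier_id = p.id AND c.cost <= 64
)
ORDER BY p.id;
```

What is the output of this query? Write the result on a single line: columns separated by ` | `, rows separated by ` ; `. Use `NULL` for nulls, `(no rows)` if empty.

2 | France

For each suppliers row, check whether any shipments with matching supplier_id has cost <= 64.
Keep rows where that is false.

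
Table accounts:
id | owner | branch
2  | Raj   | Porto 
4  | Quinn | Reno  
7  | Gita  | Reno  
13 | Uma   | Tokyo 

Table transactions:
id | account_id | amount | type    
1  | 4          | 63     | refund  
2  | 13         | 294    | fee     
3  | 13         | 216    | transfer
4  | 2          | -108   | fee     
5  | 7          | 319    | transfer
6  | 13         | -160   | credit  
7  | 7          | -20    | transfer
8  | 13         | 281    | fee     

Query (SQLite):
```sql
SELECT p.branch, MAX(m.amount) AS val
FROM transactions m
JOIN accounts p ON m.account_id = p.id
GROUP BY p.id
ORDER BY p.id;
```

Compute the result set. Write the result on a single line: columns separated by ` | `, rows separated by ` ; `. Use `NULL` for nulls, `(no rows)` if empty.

Join each transactions row to its accounts via account_id.
Group joined rows by accounts.id; compute MAX(m.amount) per group.
  2: ids {4} → MAX(m.amount)=-108
  4: ids {1} → MAX(m.amount)=63
  7: ids {5, 7} → MAX(m.amount)=319
  13: ids {2, 3, 6, 8} → MAX(m.amount)=294

Porto | -108 ; Reno | 63 ; Reno | 319 ; Tokyo | 294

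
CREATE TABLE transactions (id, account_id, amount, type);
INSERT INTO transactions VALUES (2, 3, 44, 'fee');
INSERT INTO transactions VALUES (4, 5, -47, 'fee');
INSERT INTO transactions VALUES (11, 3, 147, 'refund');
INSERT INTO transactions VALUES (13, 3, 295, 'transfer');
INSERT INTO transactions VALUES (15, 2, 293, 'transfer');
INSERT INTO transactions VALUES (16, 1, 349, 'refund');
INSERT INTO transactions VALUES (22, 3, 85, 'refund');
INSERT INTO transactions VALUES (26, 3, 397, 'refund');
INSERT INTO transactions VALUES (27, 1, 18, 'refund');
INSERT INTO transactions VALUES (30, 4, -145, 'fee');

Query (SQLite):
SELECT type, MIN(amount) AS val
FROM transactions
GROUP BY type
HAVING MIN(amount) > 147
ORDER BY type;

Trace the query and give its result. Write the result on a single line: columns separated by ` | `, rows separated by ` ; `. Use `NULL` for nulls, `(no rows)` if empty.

transfer | 293

Partition transactions by type; compute MIN(amount) within each group.
HAVING: keep groups where MIN(amount) > 147.
  fee: ids {2, 4, 30} → MIN(amount)=-145
  refund: ids {11, 16, 22, 26, 27} → MIN(amount)=18
  transfer: ids {13, 15} → MIN(amount)=293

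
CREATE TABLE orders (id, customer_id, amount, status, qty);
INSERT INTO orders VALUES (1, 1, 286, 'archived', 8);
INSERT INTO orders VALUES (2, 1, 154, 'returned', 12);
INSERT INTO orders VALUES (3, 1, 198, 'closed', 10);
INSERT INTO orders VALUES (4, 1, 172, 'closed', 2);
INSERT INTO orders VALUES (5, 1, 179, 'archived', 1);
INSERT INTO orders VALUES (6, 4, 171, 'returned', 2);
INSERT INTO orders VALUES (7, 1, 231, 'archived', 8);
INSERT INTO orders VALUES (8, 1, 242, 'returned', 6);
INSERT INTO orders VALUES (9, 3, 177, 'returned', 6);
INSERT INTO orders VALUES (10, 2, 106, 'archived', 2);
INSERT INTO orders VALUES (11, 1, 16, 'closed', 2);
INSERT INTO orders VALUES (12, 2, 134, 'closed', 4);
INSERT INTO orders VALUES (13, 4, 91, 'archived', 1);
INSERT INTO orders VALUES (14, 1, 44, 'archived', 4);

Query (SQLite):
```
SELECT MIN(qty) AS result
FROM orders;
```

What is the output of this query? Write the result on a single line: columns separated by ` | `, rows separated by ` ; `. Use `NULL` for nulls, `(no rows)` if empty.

All qty values: [8, 12, 10, 2, 1, 2, 8, 6, 6, 2, 2, 4, 1, 4].
MIN of non-NULL values = 1.

1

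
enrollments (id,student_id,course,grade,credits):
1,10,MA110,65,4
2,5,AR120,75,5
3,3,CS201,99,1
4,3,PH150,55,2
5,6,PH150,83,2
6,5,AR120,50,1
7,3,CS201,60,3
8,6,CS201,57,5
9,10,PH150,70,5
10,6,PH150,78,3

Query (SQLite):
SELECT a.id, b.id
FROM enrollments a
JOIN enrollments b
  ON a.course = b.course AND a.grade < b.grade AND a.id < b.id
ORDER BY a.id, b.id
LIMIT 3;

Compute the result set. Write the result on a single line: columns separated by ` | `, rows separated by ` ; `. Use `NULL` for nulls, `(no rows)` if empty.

4 | 5 ; 4 | 9 ; 4 | 10

Pairs (a,b) with same course, a.grade < b.grade, a.id < b.id.
course groups: AR120:{2,6} CS201:{3,7,8} MA110:{1} PH150:{4,5,9,10}
Ordered by (a.id, b.id); first 3.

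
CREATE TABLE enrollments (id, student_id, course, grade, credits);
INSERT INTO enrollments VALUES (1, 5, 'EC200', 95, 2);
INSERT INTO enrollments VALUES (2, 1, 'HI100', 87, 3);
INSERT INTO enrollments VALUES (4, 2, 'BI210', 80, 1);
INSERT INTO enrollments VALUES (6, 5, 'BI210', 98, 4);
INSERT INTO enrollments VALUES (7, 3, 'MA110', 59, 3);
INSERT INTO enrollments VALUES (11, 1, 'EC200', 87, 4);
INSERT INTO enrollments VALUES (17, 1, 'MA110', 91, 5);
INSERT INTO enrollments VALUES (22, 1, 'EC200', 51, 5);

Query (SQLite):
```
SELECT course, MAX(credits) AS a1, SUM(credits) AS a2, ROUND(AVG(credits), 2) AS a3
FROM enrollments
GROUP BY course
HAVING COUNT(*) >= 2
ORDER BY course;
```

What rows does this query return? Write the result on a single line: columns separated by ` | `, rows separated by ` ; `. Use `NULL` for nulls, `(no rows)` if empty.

BI210 | 4 | 5 | 2.5 ; EC200 | 5 | 11 | 3.67 ; MA110 | 5 | 8 | 4

Group enrollments by course.
Per group compute: MAX(credits), SUM(credits), ROUND(AVG(credits), 2).
HAVING: drop groups with fewer than 2 rows.
  BI210: ids {4, 6} → MAX(credits)=4, SUM(credits)=5, ROUND(AVG(credits), 2)=2.5
  EC200: ids {1, 11, 22} → MAX(credits)=5, SUM(credits)=11, ROUND(AVG(credits), 2)=3.67
  HI100: ids {2} → MAX(credits)=3, SUM(credits)=3, ROUND(AVG(credits), 2)=3
  MA110: ids {7, 17} → MAX(credits)=5, SUM(credits)=8, ROUND(AVG(credits), 2)=4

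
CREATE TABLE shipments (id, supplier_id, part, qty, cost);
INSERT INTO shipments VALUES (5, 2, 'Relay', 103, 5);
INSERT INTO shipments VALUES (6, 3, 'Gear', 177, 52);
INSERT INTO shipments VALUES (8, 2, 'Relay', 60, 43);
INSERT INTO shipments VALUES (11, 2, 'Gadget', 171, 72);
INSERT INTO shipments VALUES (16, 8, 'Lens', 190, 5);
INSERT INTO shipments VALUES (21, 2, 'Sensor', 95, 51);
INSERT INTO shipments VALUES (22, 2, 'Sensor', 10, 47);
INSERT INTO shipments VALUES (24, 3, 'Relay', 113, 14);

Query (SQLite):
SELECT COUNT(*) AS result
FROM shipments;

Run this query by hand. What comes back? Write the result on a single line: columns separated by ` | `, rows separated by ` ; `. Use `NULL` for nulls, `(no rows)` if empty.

All cost values: [5, 52, 43, 72, 5, 51, 47, 14].
COUNT(*) counts rows → 8.

8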